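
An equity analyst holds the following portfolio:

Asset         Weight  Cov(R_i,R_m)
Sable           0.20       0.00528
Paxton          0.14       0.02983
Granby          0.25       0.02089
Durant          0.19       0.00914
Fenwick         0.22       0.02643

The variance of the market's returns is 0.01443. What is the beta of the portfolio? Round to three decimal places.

β_Sable = 0.00528 / 0.01443 = 0.3659
β_Paxton = 0.02983 / 0.01443 = 2.0672
β_Granby = 0.02089 / 0.01443 = 1.4477
β_Durant = 0.00914 / 0.01443 = 0.6334
β_Fenwick = 0.02643 / 0.01443 = 1.8316
β_P = Σ w_i β_i = 0.20×0.3659 + 0.14×2.0672 + 0.25×1.4477 + 0.19×0.6334 + 0.22×1.8316 = 1.2478

1.248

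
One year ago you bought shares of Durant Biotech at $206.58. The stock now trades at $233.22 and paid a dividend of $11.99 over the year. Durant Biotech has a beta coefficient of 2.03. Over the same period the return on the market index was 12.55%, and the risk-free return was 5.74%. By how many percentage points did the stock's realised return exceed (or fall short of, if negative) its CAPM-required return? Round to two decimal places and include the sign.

-0.86%

Realised HPR = (P1 + D1 − P0) / P0 = (233.22 + 11.99 − 206.58) / 206.58 = 38.63 / 206.58 = 18.6998%
MRP = 12.55% − 5.74% = 6.81%
CAPM required = R_f + β·MRP = 5.74% + 2.03 × 6.81% = 19.5643%
α = realised − required = 18.6998% − 19.5643% = -0.86%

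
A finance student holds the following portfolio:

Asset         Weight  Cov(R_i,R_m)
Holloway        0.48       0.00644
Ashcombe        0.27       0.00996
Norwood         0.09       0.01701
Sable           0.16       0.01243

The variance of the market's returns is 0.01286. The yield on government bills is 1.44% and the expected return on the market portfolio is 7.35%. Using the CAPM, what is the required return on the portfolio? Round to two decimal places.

5.71%

β_Holloway = 0.00644 / 0.01286 = 0.5008
β_Ashcombe = 0.00996 / 0.01286 = 0.7745
β_Norwood = 0.01701 / 0.01286 = 1.3227
β_Sable = 0.01243 / 0.01286 = 0.9666
β_P = Σ w_i β_i = 0.48×0.5008 + 0.27×0.7745 + 0.09×1.3227 + 0.16×0.9666 = 0.7232
MRP = 7.35% − 1.44% = 5.91%
E(R_P) = R_f + β_P × MRP = 1.44% + 0.7232 × 5.91% = 5.71%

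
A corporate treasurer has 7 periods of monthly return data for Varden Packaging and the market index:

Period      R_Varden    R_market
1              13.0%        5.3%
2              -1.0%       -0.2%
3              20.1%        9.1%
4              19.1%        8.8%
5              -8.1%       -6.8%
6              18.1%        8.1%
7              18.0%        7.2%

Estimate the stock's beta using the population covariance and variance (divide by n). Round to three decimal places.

Mean R_i = (13.0 − 1.0 + 20.1 + 19.1 − 8.1 + 18.1 + 18.0) / 7 = 11.3143%
Mean R_m = (5.3 − 0.2 + 9.1 + 8.8 − 6.8 + 8.1 + 7.2) / 7 = 4.5000%
Σ(R_i − R̄_i)(R_m − R̄_m) = 394.9800  ⇒  Cov = 394.9800 / 7 = 56.4257
Σ(R_m − R̄_m)² = 210.3200  ⇒  Var(R_m) = 210.3200 / 7 = 30.0457
β = Cov / Var(R_m) = 56.4257 / 30.0457 = 1.8780

1.878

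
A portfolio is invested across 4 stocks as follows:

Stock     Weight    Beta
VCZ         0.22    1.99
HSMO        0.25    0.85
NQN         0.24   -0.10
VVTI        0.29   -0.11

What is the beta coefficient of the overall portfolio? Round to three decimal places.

β_P = Σ w_i β_i = 0.22×1.99 + 0.25×0.85 + 0.24×-0.10 + 0.29×-0.11 = 0.5944

0.594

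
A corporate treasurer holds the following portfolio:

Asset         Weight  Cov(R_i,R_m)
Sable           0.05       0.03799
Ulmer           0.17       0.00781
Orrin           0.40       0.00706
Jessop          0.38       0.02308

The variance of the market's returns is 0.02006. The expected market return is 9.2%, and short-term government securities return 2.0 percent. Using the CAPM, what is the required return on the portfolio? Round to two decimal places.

β_Sable = 0.03799 / 0.02006 = 1.8938
β_Ulmer = 0.00781 / 0.02006 = 0.3893
β_Orrin = 0.00706 / 0.02006 = 0.3519
β_Jessop = 0.02308 / 0.02006 = 1.1505
β_P = Σ w_i β_i = 0.05×1.8938 + 0.17×0.3893 + 0.40×0.3519 + 0.38×1.1505 = 0.7388
MRP = 9.2% − 2.0% = 7.20%
E(R_P) = R_f + β_P × MRP = 2.0% + 0.7388 × 7.2% = 7.32%

7.32%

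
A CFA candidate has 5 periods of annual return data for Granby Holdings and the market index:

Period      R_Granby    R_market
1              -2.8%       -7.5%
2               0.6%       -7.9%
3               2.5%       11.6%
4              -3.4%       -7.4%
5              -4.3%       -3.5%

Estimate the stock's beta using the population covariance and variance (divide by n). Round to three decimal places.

Mean R_i = (-2.8 + 0.6 + 2.5 − 3.4 − 4.3) / 5 = -1.4800%
Mean R_m = (-7.5 − 7.9 + 11.6 − 7.4 − 3.5) / 5 = -2.9400%
Σ(R_i − R̄_i)(R_m − R̄_m) = 63.7140  ⇒  Cov = 63.7140 / 5 = 12.7428
Σ(R_m − R̄_m)² = 277.0120  ⇒  Var(R_m) = 277.0120 / 5 = 55.4024
β = Cov / Var(R_m) = 12.7428 / 55.4024 = 0.2300

0.230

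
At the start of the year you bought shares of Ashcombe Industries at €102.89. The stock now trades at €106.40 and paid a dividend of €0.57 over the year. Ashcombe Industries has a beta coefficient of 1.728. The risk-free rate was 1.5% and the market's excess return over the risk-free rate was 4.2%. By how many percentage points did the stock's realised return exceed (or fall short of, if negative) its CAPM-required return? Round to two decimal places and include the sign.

Realised HPR = (P1 + D1 − P0) / P0 = (106.40 + 0.57 − 102.89) / 102.89 = 4.08 / 102.89 = 3.9654%
CAPM required = R_f + β·MRP = 1.5% + 1.728 × 4.2% = 8.7576%
α = realised − required = 3.9654% − 8.7576% = -4.79%

-4.79%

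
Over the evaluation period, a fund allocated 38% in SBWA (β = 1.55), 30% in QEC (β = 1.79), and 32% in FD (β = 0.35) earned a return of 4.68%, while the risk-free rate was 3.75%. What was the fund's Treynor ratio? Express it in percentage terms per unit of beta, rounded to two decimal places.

0.75%

β_P = 0.38×1.55 + 0.30×1.79 + 0.32×0.35 = 1.2380
Treynor = (R_P − R_f) / β_P = (4.68% − 3.75%) / 1.2380 = 0.93% / 1.2380 = 0.75%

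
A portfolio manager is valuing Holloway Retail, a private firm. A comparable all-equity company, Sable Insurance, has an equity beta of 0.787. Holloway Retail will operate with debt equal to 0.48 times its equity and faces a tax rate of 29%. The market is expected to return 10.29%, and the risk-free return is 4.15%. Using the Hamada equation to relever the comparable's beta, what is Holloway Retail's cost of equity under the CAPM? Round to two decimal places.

10.63%

β_L = β_U × [1 + (1 − t)(D/E)] = 0.787 × [1 + (1 − 0.29) × 0.48]
    = 0.787 × [1 + 0.71 × 0.48] = 0.787 × 1.3408 = 1.0552
MRP = 10.29% − 4.15% = 6.14%
E(R) = R_f + β_L × MRP = 4.15% + 1.0552 × 6.14% = 10.63%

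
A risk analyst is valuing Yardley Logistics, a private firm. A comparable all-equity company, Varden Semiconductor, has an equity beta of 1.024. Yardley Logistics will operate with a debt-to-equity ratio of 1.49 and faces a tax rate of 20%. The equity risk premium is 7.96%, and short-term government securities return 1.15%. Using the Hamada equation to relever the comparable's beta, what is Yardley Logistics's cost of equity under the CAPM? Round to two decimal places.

β_L = β_U × [1 + (1 − t)(D/E)] = 1.024 × [1 + (1 − 0.20) × 1.49]
    = 1.024 × [1 + 0.80 × 1.49] = 1.024 × 2.1920 = 2.2446
E(R) = R_f + β_L × MRP = 1.15% + 2.2446 × 7.96% = 19.02%

19.02%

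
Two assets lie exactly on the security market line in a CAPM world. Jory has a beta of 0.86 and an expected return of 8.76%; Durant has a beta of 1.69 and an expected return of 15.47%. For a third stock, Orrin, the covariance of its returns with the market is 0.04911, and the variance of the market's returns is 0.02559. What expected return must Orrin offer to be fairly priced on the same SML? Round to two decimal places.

17.32%

MRP = (15.47% − 8.76%) / (1.69 − 0.86) = 8.0843%
R_f = 8.76% − 0.86 × 8.0843% = 1.8075%
β_Orrin = Cov / Var(R_m) = 0.04911 / 0.02559 = 1.9191
E(R_Orrin) = R_f + β × MRP = 1.8075% + 1.9191 × 8.0843% = 17.32%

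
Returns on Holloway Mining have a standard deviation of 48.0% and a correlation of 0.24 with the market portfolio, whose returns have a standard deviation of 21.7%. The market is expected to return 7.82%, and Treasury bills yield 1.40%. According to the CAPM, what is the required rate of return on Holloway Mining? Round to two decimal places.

β = ρ × σ_i / σ_m = 0.24 × 48.0% / 21.7% = 0.5309
MRP = 7.82% − 1.40% = 6.42%
E(R) = 1.40% + 0.5309 × 6.42% = 4.81%

4.81%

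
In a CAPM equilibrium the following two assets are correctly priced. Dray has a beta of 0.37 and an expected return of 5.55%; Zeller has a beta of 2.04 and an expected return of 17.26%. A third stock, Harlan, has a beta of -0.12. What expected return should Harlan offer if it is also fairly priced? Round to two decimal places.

MRP (SML slope) = (17.26% − 5.55%) / (2.04 − 0.37) = 11.71% / 1.67 = 7.0120%
R_f (intercept) = 5.55% − 0.37 × 7.0120% = 2.9556%
E(R_Harlan) = R_f + β × MRP = 2.9556% + -0.12 × 7.0120% = 2.11%

2.11%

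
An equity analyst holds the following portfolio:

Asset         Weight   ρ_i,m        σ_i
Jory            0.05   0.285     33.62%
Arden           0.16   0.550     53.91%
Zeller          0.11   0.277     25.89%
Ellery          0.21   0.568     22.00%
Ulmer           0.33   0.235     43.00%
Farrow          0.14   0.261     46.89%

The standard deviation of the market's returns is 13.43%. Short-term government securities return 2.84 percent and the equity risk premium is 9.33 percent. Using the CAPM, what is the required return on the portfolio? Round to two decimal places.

12.35%

β_Jory = 0.285 × 33.62% / 13.43% = 0.7135
β_Arden = 0.550 × 53.91% / 13.43% = 2.2078
β_Zeller = 0.277 × 25.89% / 13.43% = 0.5340
β_Ellery = 0.568 × 22.00% / 13.43% = 0.9305
β_Ulmer = 0.235 × 43.00% / 13.43% = 0.7524
β_Farrow = 0.261 × 46.89% / 13.43% = 0.9113
β_P = Σ w_i β_i = 0.05×0.7135 + 0.16×2.2078 + 0.11×0.5340 + 0.21×0.9305 + 0.33×0.7524 + 0.14×0.9113 = 1.0189
E(R_P) = R_f + β_P × MRP = 2.84% + 1.0189 × 9.33% = 12.35%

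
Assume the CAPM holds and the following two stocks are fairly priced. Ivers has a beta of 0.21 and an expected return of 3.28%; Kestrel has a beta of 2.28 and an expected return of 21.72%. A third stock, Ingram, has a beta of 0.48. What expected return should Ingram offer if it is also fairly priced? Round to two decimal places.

MRP (SML slope) = (21.72% − 3.28%) / (2.28 − 0.21) = 18.44% / 2.07 = 8.9082%
R_f (intercept) = 3.28% − 0.21 × 8.9082% = 1.4093%
E(R_Ingram) = R_f + β × MRP = 1.4093% + 0.48 × 8.9082% = 5.69%

5.69%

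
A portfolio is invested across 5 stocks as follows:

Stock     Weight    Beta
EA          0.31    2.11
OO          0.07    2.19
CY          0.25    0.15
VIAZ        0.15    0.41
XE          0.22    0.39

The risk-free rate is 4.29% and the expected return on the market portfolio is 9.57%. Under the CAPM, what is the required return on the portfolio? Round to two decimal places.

β_P = Σ w_i β_i = 0.31×2.11 + 0.07×2.19 + 0.25×0.15 + 0.15×0.41 + 0.22×0.39 = 0.9922
MRP = 9.57% − 4.29% = 5.28%
E(R_P) = R_f + β_P × MRP = 4.29% + 0.9922 × 5.28% = 9.53%

9.53%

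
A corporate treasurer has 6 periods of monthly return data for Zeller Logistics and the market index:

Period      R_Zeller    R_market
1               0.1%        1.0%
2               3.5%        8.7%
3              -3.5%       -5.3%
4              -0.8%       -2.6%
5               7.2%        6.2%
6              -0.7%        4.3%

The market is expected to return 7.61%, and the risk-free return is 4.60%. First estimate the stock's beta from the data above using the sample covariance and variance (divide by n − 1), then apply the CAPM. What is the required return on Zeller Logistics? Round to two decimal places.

Mean R_i = (0.1 + 3.5 − 3.5 − 0.8 + 7.2 − 0.7) / 6 = 0.9667%
Mean R_m = (1.0 + 8.7 − 5.3 − 2.6 + 6.2 + 4.3) / 6 = 2.0500%
Σ(R_i − R̄_i)(R_m − R̄_m) = 80.9200  ⇒  Cov = 80.9200 / 5 = 16.1840
Σ(R_m − R̄_m)² = 143.2550  ⇒  Var(R_m) = 143.2550 / 5 = 28.6510
β = Cov / Var(R_m) = 16.1840 / 28.6510 = 0.5649
MRP = 7.61% − 4.60% = 3.01%
E(R) = R_f + β × MRP = 4.60% + 0.5649 × 3.01% = 6.30%

6.30%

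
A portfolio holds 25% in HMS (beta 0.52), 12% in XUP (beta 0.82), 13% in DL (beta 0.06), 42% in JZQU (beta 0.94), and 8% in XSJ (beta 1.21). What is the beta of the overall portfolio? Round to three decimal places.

0.728

β_P = Σ w_i β_i = 0.25×0.52 + 0.12×0.82 + 0.13×0.06 + 0.42×0.94 + 0.08×1.21 = 0.7278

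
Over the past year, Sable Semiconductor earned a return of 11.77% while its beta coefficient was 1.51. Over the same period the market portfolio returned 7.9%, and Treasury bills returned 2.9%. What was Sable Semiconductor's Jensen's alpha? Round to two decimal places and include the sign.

Market excess return = 7.9% − 2.9% = 5.00%
CAPM benchmark = R_f + β(R_m − R_f) = 2.9% + 1.51 × 5.0% = 10.4500%
α = actual − benchmark = 11.77% − 10.4500% = +1.32%

+1.32%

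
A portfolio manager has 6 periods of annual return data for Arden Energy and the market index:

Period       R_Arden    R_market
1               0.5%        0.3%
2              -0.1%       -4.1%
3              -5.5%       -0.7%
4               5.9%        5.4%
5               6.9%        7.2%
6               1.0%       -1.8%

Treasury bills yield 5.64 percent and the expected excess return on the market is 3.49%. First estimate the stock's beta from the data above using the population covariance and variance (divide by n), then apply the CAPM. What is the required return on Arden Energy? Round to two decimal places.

Mean R_i = (0.5 − 0.1 − 5.5 + 5.9 + 6.9 + 1.0) / 6 = 1.4500%
Mean R_m = (0.3 − 4.1 − 0.7 + 5.4 + 7.2 − 1.8) / 6 = 1.0500%
Σ(R_i − R̄_i)(R_m − R̄_m) = 75.0150  ⇒  Cov = 75.0150 / 6 = 12.5025
Σ(R_m − R̄_m)² = 95.0150  ⇒  Var(R_m) = 95.0150 / 6 = 15.8358
β = Cov / Var(R_m) = 12.5025 / 15.8358 = 0.7895
E(R) = R_f + β × MRP = 5.64% + 0.7895 × 3.49% = 8.40%

8.40%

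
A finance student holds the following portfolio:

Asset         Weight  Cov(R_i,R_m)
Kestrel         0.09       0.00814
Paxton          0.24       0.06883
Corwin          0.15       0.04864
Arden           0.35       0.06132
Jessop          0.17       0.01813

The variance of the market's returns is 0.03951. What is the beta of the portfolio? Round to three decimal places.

1.243

β_Kestrel = 0.00814 / 0.03951 = 0.2060
β_Paxton = 0.06883 / 0.03951 = 1.7421
β_Corwin = 0.04864 / 0.03951 = 1.2311
β_Arden = 0.06132 / 0.03951 = 1.5520
β_Jessop = 0.01813 / 0.03951 = 0.4589
β_P = Σ w_i β_i = 0.09×0.2060 + 0.24×1.7421 + 0.15×1.2311 + 0.35×1.5520 + 0.17×0.4589 = 1.2425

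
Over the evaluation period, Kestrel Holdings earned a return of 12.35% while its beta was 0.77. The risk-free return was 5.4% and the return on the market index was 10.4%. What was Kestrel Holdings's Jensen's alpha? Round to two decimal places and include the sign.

+3.10%

Market excess return = 10.4% − 5.4% = 5.00%
CAPM benchmark = R_f + β(R_m − R_f) = 5.4% + 0.77 × 5.0% = 9.2500%
α = actual − benchmark = 12.35% − 9.2500% = +3.10%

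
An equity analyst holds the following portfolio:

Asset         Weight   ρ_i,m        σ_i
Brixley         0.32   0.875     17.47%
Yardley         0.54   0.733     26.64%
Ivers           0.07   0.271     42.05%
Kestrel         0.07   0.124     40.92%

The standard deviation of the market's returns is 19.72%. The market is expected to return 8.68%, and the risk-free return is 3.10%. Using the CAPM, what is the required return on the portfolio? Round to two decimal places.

β_Brixley = 0.875 × 17.47% / 19.72% = 0.7752
β_Yardley = 0.733 × 26.64% / 19.72% = 0.9902
β_Ivers = 0.271 × 42.05% / 19.72% = 0.5779
β_Kestrel = 0.124 × 40.92% / 19.72% = 0.2573
β_P = Σ w_i β_i = 0.32×0.7752 + 0.54×0.9902 + 0.07×0.5779 + 0.07×0.2573 = 0.8412
MRP = 8.68% − 3.10% = 5.58%
E(R_P) = R_f + β_P × MRP = 3.10% + 0.8412 × 5.58% = 7.79%

7.79%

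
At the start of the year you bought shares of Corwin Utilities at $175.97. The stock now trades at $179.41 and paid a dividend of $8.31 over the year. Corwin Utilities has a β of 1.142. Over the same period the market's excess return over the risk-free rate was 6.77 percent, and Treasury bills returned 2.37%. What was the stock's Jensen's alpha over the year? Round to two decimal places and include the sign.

-3.42%

Realised HPR = (P1 + D1 − P0) / P0 = (179.41 + 8.31 − 175.97) / 175.97 = 11.75 / 175.97 = 6.6773%
CAPM required = R_f + β·MRP = 2.37% + 1.142 × 6.77% = 10.10134%
α = realised − required = 6.6773% − 10.10134% = -3.42%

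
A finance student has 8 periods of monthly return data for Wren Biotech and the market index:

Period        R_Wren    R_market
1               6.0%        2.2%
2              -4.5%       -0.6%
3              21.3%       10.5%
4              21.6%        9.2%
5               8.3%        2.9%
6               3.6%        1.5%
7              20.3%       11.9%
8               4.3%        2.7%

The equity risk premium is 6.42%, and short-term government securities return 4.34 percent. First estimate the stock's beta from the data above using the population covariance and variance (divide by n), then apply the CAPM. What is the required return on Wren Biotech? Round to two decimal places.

Mean R_i = (6.0 − 4.5 + 21.3 + 21.6 + 8.3 + 3.6 + 20.3 + 4.3) / 8 = 10.1125%
Mean R_m = (2.2 − 0.6 + 10.5 + 9.2 + 2.9 + 1.5 + 11.9 + 2.7) / 8 = 5.0375%
Σ(R_i − R̄_i)(R_m − R̄_m) = 313.3863  ⇒  Cov = 313.3863 / 8 = 39.1733
Σ(R_m − R̄_m)² = 156.6388  ⇒  Var(R_m) = 156.6388 / 8 = 19.5799
β = Cov / Var(R_m) = 39.1733 / 19.5799 = 2.0007
E(R) = R_f + β × MRP = 4.34% + 2.0007 × 6.42% = 17.18%

17.18%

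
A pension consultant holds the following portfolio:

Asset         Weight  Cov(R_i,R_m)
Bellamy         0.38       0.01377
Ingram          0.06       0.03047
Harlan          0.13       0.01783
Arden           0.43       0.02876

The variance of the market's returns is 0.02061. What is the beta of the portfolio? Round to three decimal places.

1.055

β_Bellamy = 0.01377 / 0.02061 = 0.6681
β_Ingram = 0.03047 / 0.02061 = 1.4784
β_Harlan = 0.01783 / 0.02061 = 0.8651
β_Arden = 0.02876 / 0.02061 = 1.3954
β_P = Σ w_i β_i = 0.38×0.6681 + 0.06×1.4784 + 0.13×0.8651 + 0.43×1.3954 = 1.0551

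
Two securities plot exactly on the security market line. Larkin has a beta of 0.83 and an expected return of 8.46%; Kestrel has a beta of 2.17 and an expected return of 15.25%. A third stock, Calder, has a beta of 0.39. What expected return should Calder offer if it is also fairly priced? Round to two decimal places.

MRP (SML slope) = (15.25% − 8.46%) / (2.17 − 0.83) = 6.79% / 1.34 = 5.0672%
R_f (intercept) = 8.46% − 0.83 × 5.0672% = 4.2542%
E(R_Calder) = R_f + β × MRP = 4.2542% + 0.39 × 5.0672% = 6.23%

6.23%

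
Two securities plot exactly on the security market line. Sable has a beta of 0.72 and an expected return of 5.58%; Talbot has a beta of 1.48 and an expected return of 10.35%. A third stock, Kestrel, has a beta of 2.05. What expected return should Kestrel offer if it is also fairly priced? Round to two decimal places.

13.93%

MRP (SML slope) = (10.35% − 5.58%) / (1.48 − 0.72) = 4.77% / 0.76 = 6.2763%
R_f (intercept) = 5.58% − 0.72 × 6.2763% = 1.0611%
E(R_Kestrel) = R_f + β × MRP = 1.0611% + 2.05 × 6.2763% = 13.93%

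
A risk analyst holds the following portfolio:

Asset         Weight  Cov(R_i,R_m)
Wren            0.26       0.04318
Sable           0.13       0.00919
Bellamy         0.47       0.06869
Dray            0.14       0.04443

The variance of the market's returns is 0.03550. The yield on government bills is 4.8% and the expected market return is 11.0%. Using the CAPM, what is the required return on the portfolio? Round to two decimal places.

13.69%

β_Wren = 0.04318 / 0.03550 = 1.2163
β_Sable = 0.00919 / 0.03550 = 0.2589
β_Bellamy = 0.06869 / 0.03550 = 1.9349
β_Dray = 0.04443 / 0.03550 = 1.2515
β_P = Σ w_i β_i = 0.26×1.2163 + 0.13×0.2589 + 0.47×1.9349 + 0.14×1.2515 = 1.4345
MRP = 11.0% − 4.8% = 6.20%
E(R_P) = R_f + β_P × MRP = 4.8% + 1.4345 × 6.2% = 13.69%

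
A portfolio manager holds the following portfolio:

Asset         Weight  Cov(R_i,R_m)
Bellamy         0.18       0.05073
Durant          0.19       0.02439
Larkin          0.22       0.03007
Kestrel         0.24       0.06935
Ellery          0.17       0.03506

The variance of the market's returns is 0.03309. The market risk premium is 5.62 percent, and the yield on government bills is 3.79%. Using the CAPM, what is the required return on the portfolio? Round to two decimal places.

11.09%

β_Bellamy = 0.05073 / 0.03309 = 1.5331
β_Durant = 0.02439 / 0.03309 = 0.7371
β_Larkin = 0.03007 / 0.03309 = 0.9087
β_Kestrel = 0.06935 / 0.03309 = 2.0958
β_Ellery = 0.03506 / 0.03309 = 1.0595
β_P = Σ w_i β_i = 0.18×1.5331 + 0.19×0.7371 + 0.22×0.9087 + 0.24×2.0958 + 0.17×1.0595 = 1.2990
E(R_P) = R_f + β_P × MRP = 3.79% + 1.2990 × 5.62% = 11.09%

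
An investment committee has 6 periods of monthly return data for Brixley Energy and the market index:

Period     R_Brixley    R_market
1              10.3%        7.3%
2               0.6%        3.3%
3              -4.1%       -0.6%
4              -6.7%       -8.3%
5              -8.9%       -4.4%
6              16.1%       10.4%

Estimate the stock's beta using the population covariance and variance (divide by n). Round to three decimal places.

Mean R_i = (10.3 + 0.6 − 4.1 − 6.7 − 8.9 + 16.1) / 6 = 1.2167%
Mean R_m = (7.3 + 3.3 − 0.6 − 8.3 − 4.4 + 10.4) / 6 = 1.2833%
Σ(R_i − R̄_i)(R_m − R̄_m) = 332.4717  ⇒  Cov = 332.4717 / 6 = 55.4120
Σ(R_m − R̄_m)² = 251.0683  ⇒  Var(R_m) = 251.0683 / 6 = 41.8447
β = Cov / Var(R_m) = 55.4120 / 41.8447 = 1.3242

1.324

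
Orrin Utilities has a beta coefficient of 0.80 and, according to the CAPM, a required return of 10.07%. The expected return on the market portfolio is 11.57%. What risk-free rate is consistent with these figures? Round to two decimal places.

4.07%

E(R) = R_f + β(E(R_m) − R_f) = R_f(1 − β) + β·E(R_m)
10.07% = R_f × (1 − 0.80) + 0.80 × 11.57%
10.07% = R_f × 0.20 + 9.2560%
R_f = (10.07% − 9.2560%) / 0.20 = 4.07%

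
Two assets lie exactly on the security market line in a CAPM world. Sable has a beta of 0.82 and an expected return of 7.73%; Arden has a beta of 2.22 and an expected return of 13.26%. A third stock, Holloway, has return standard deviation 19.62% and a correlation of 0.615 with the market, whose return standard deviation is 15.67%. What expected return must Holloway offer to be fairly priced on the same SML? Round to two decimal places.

7.53%

MRP = (13.26% − 7.73%) / (2.22 − 0.82) = 3.9500%
R_f = 7.73% − 0.82 × 3.9500% = 4.4910%
β_Holloway = ρ·σ_i/σ_m = 0.615 × 19.62 / 15.67 = 0.7700
E(R_Holloway) = R_f + β × MRP = 4.4910% + 0.7700 × 3.9500% = 7.53%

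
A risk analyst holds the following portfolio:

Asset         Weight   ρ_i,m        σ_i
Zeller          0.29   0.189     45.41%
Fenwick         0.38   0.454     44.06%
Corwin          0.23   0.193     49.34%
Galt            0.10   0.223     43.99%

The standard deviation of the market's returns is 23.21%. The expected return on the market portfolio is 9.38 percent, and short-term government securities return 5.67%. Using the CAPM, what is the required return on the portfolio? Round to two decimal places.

β_Zeller = 0.189 × 45.41% / 23.21% = 0.3698
β_Fenwick = 0.454 × 44.06% / 23.21% = 0.8618
β_Corwin = 0.193 × 49.34% / 23.21% = 0.4103
β_Galt = 0.223 × 43.99% / 23.21% = 0.4227
β_P = Σ w_i β_i = 0.29×0.3698 + 0.38×0.8618 + 0.23×0.4103 + 0.10×0.4227 = 0.5714
MRP = 9.38% − 5.67% = 3.71%
E(R_P) = R_f + β_P × MRP = 5.67% + 0.5714 × 3.71% = 7.79%

7.79%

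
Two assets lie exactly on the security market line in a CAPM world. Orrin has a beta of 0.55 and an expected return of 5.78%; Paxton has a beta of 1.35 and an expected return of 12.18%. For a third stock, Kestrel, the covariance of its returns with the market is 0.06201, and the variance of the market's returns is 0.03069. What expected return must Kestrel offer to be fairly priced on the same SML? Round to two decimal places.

17.54%

MRP = (12.18% − 5.78%) / (1.35 − 0.55) = 8.0000%
R_f = 5.78% − 0.55 × 8.0000% = 1.3800%
β_Kestrel = Cov / Var(R_m) = 0.06201 / 0.03069 = 2.0205
E(R_Kestrel) = R_f + β × MRP = 1.3800% + 2.0205 × 8.0000% = 17.54%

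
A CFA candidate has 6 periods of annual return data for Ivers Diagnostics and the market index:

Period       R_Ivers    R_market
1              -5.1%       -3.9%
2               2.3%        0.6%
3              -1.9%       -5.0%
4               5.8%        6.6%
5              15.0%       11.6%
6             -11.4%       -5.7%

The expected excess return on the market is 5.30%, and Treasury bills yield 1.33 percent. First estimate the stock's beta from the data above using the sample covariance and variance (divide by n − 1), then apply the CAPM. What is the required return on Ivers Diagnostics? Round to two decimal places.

7.84%

Mean R_i = (-5.1 + 2.3 − 1.9 + 5.8 + 15.0 − 11.4) / 6 = 0.7833%
Mean R_m = (-3.9 + 0.6 − 5.0 + 6.6 + 11.6 − 5.7) / 6 = 0.7000%
Σ(R_i − R̄_i)(R_m − R̄_m) = 304.7400  ⇒  Cov = 304.7400 / 5 = 60.9480
Σ(R_m − R̄_m)² = 248.2400  ⇒  Var(R_m) = 248.2400 / 5 = 49.6480
β = Cov / Var(R_m) = 60.9480 / 49.6480 = 1.2276
E(R) = R_f + β × MRP = 1.33% + 1.2276 × 5.30% = 7.84%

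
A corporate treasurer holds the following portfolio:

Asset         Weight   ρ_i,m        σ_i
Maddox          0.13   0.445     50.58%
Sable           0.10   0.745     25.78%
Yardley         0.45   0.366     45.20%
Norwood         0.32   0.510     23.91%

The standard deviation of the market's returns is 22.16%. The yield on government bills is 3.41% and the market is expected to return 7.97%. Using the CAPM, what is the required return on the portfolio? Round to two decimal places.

β_Maddox = 0.445 × 50.58% / 22.16% = 1.0157
β_Sable = 0.745 × 25.78% / 22.16% = 0.8667
β_Yardley = 0.366 × 45.20% / 22.16% = 0.7465
β_Norwood = 0.510 × 23.91% / 22.16% = 0.5503
β_P = Σ w_i β_i = 0.13×1.0157 + 0.10×0.8667 + 0.45×0.7465 + 0.32×0.5503 = 0.7307
MRP = 7.97% − 3.41% = 4.56%
E(R_P) = R_f + β_P × MRP = 3.41% + 0.7307 × 4.56% = 6.74%

6.74%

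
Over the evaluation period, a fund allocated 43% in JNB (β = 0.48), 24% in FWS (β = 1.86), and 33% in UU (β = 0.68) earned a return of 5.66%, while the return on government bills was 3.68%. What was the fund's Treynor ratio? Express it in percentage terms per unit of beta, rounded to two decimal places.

β_P = 0.43×0.48 + 0.24×1.86 + 0.33×0.68 = 0.8772
Treynor = (R_P − R_f) / β_P = (5.66% − 3.68%) / 0.8772 = 1.98% / 0.8772 = 2.26%

2.26%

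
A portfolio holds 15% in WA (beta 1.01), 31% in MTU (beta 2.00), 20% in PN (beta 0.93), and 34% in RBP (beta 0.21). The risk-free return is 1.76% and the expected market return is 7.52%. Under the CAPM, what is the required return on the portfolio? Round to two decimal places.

7.69%

β_P = Σ w_i β_i = 0.15×1.01 + 0.31×2.00 + 0.20×0.93 + 0.34×0.21 = 1.0289
MRP = 7.52% − 1.76% = 5.76%
E(R_P) = R_f + β_P × MRP = 1.76% + 1.0289 × 5.76% = 7.69%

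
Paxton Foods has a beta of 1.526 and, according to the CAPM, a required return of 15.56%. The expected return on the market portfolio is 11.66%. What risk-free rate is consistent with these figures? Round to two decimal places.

E(R) = R_f + β(E(R_m) − R_f) = R_f(1 − β) + β·E(R_m)
15.56% = R_f × (1 − 1.526) + 1.526 × 11.66%
15.56% = R_f × -0.526 + 17.79316%
R_f = (15.56% − 17.79316%) / -0.526 = 4.25%

4.25%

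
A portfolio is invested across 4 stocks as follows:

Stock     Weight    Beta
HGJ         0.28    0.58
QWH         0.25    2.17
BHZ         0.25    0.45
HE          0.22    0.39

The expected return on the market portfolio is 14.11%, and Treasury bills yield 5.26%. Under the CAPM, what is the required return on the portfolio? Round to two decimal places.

13.25%

β_P = Σ w_i β_i = 0.28×0.58 + 0.25×2.17 + 0.25×0.45 + 0.22×0.39 = 0.9032
MRP = 14.11% − 5.26% = 8.85%
E(R_P) = R_f + β_P × MRP = 5.26% + 0.9032 × 8.85% = 13.25%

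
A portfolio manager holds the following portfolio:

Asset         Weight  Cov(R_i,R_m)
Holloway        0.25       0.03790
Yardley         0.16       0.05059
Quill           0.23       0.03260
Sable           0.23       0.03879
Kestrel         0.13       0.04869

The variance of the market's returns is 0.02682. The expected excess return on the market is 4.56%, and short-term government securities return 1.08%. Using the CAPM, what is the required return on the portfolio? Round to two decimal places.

7.94%

β_Holloway = 0.03790 / 0.02682 = 1.4131
β_Yardley = 0.05059 / 0.02682 = 1.8863
β_Quill = 0.03260 / 0.02682 = 1.2155
β_Sable = 0.03879 / 0.02682 = 1.4463
β_Kestrel = 0.04869 / 0.02682 = 1.8154
β_P = Σ w_i β_i = 0.25×1.4131 + 0.16×1.8863 + 0.23×1.2155 + 0.23×1.4463 + 0.13×1.8154 = 1.5033
E(R_P) = R_f + β_P × MRP = 1.08% + 1.5033 × 4.56% = 7.94%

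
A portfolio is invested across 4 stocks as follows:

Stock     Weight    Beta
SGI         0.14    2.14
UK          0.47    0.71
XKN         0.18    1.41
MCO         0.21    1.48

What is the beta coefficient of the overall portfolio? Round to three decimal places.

1.198

β_P = Σ w_i β_i = 0.14×2.14 + 0.47×0.71 + 0.18×1.41 + 0.21×1.48 = 1.1979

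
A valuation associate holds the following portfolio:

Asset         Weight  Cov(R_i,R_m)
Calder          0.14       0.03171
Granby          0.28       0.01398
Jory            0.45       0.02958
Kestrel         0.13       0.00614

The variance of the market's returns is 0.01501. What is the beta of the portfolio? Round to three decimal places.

1.497

β_Calder = 0.03171 / 0.01501 = 2.1126
β_Granby = 0.01398 / 0.01501 = 0.9314
β_Jory = 0.02958 / 0.01501 = 1.9707
β_Kestrel = 0.00614 / 0.01501 = 0.4091
β_P = Σ w_i β_i = 0.14×2.1126 + 0.28×0.9314 + 0.45×1.9707 + 0.13×0.4091 = 1.4966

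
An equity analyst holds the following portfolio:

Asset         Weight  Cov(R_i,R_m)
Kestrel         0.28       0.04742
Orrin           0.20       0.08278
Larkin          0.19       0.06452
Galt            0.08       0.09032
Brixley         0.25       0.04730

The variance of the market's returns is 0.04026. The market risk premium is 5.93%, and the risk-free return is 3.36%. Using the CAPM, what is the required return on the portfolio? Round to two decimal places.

12.37%

β_Kestrel = 0.04742 / 0.04026 = 1.1778
β_Orrin = 0.08278 / 0.04026 = 2.0561
β_Larkin = 0.06452 / 0.04026 = 1.6026
β_Galt = 0.09032 / 0.04026 = 2.2434
β_Brixley = 0.04730 / 0.04026 = 1.1749
β_P = Σ w_i β_i = 0.28×1.1778 + 0.20×2.0561 + 0.19×1.6026 + 0.08×2.2434 + 0.25×1.1749 = 1.5187
E(R_P) = R_f + β_P × MRP = 3.36% + 1.5187 × 5.93% = 12.37%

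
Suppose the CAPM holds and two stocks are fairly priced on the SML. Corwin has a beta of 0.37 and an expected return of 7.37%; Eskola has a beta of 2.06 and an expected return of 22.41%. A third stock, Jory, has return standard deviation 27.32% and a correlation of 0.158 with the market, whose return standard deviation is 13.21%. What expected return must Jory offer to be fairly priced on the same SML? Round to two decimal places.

MRP = (22.41% − 7.37%) / (2.06 − 0.37) = 8.8994%
R_f = 7.37% − 0.37 × 8.8994% = 4.0772%
β_Jory = ρ·σ_i/σ_m = 0.158 × 27.32 / 13.21 = 0.3268
E(R_Jory) = R_f + β × MRP = 4.0772% + 0.3268 × 8.8994% = 6.99%

6.99%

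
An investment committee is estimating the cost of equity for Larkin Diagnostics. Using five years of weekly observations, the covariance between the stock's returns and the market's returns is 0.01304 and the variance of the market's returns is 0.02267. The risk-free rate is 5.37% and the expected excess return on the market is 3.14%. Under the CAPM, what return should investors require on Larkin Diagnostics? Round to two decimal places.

7.18%

β = Cov(R_i, R_m) / Var(R_m) = 0.01304 / 0.02267 = 0.5752
E(R) = R_f + β × MRP = 5.37% + 0.5752 × 3.14% = 7.18%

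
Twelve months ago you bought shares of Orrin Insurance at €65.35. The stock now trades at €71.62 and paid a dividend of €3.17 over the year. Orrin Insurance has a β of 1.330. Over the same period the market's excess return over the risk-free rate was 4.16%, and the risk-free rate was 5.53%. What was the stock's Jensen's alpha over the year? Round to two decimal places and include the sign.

+3.38%

Realised HPR = (P1 + D1 − P0) / P0 = (71.62 + 3.17 − 65.35) / 65.35 = 9.44 / 65.35 = 14.4453%
CAPM required = R_f + β·MRP = 5.53% + 1.330 × 4.16% = 11.06280%
α = realised − required = 14.4453% − 11.06280% = +3.38%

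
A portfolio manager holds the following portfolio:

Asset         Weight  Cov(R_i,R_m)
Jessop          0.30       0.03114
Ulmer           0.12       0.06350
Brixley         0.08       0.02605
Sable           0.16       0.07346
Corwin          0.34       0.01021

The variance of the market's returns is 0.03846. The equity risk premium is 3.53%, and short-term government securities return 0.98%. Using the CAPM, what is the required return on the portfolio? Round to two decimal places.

β_Jessop = 0.03114 / 0.03846 = 0.8097
β_Ulmer = 0.06350 / 0.03846 = 1.6511
β_Brixley = 0.02605 / 0.03846 = 0.6773
β_Sable = 0.07346 / 0.03846 = 1.9100
β_Corwin = 0.01021 / 0.03846 = 0.2655
β_P = Σ w_i β_i = 0.30×0.8097 + 0.12×1.6511 + 0.08×0.6773 + 0.16×1.9100 + 0.34×0.2655 = 0.8911
E(R_P) = R_f + β_P × MRP = 0.98% + 0.8911 × 3.53% = 4.13%

4.13%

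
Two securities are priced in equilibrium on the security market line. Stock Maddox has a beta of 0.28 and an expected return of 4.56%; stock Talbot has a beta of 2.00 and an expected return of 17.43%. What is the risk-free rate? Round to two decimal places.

2.46%

Both satisfy E(R) = R_f + β·MRP, so the slope of the SML is
MRP = (17.43% − 4.56%) / (2.00 − 0.28) = 12.87% / 1.72 = 7.4826%
R_f = E(R_Maddox) − β_Maddox·MRP = 4.56% − 0.28 × 7.4826% = 2.4649%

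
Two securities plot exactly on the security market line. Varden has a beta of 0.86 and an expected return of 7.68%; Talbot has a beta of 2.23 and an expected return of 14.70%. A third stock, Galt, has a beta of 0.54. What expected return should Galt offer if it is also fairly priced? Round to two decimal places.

MRP (SML slope) = (14.70% − 7.68%) / (2.23 − 0.86) = 7.02% / 1.37 = 5.1241%
R_f (intercept) = 7.68% − 0.86 × 5.1241% = 3.2733%
E(R_Galt) = R_f + β × MRP = 3.2733% + 0.54 × 5.1241% = 6.04%

6.04%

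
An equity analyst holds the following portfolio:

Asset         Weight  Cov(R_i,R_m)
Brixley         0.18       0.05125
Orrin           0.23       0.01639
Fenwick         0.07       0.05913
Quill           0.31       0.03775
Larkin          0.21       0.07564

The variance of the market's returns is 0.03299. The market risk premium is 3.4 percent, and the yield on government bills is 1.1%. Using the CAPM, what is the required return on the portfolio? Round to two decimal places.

β_Brixley = 0.05125 / 0.03299 = 1.5535
β_Orrin = 0.01639 / 0.03299 = 0.4968
β_Fenwick = 0.05913 / 0.03299 = 1.7924
β_Quill = 0.03775 / 0.03299 = 1.1443
β_Larkin = 0.07564 / 0.03299 = 2.2928
β_P = Σ w_i β_i = 0.18×1.5535 + 0.23×0.4968 + 0.07×1.7924 + 0.31×1.1443 + 0.21×2.2928 = 1.3556
E(R_P) = R_f + β_P × MRP = 1.1% + 1.3556 × 3.4% = 5.71%

5.71%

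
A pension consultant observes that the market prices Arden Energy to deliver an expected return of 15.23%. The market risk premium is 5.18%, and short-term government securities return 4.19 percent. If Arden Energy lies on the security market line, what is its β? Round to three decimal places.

2.131

β = (E(R) − R_f) / MRP = (15.23% − 4.19%) / 5.18% = 11.04% / 5.18% = 2.131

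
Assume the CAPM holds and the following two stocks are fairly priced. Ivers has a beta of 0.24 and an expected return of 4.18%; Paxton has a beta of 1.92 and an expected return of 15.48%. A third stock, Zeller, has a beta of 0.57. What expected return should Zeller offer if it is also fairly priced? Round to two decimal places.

MRP (SML slope) = (15.48% − 4.18%) / (1.92 − 0.24) = 11.30% / 1.68 = 6.7262%
R_f (intercept) = 4.18% − 0.24 × 6.7262% = 2.5657%
E(R_Zeller) = R_f + β × MRP = 2.5657% + 0.57 × 6.7262% = 6.40%

6.40%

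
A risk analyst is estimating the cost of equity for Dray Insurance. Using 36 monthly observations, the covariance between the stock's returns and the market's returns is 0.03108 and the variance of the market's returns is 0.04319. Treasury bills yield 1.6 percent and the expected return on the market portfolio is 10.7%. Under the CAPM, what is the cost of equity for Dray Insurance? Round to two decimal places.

β = Cov(R_i, R_m) / Var(R_m) = 0.03108 / 0.04319 = 0.7196
MRP = 10.7% − 1.6% = 9.10%
E(R) = R_f + β × MRP = 1.6% + 0.7196 × 9.1% = 8.15%

8.15%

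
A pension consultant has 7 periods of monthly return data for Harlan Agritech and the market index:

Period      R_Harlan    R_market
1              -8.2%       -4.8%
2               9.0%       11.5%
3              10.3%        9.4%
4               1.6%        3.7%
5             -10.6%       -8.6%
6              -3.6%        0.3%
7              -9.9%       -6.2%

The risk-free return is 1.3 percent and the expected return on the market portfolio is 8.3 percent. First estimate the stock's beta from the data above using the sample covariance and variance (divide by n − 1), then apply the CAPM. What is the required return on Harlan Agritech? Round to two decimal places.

9.06%

Mean R_i = (-8.2 + 9.0 + 10.3 + 1.6 − 10.6 − 3.6 − 9.9) / 7 = -1.6286%
Mean R_m = (-4.8 + 11.5 + 9.4 + 3.7 − 8.6 + 0.3 − 6.2) / 7 = 0.7571%
Σ(R_i − R̄_i)(R_m − R̄_m) = 405.6914  ⇒  Cov = 405.6914 / 6 = 67.6152
Σ(R_m − R̄_m)² = 365.8171  ⇒  Var(R_m) = 365.8171 / 6 = 60.9695
β = Cov / Var(R_m) = 67.6152 / 60.9695 = 1.1090
MRP = 8.3% − 1.3% = 7.00%
E(R) = R_f + β × MRP = 1.3% + 1.1090 × 7.0% = 9.06%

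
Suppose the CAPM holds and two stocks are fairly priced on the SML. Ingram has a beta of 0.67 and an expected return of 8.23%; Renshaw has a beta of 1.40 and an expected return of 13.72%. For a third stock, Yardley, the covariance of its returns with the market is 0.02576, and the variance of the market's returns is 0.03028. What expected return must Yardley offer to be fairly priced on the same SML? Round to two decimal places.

9.59%

MRP = (13.72% − 8.23%) / (1.40 − 0.67) = 7.5205%
R_f = 8.23% − 0.67 × 7.5205% = 3.1913%
β_Yardley = Cov / Var(R_m) = 0.02576 / 0.03028 = 0.8507
E(R_Yardley) = R_f + β × MRP = 3.1913% + 0.8507 × 7.5205% = 9.59%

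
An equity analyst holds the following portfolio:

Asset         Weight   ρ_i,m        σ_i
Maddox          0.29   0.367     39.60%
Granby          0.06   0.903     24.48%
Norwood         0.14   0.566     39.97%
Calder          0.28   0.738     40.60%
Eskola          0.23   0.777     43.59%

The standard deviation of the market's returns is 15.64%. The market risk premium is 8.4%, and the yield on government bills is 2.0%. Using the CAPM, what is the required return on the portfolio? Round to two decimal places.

β_Maddox = 0.367 × 39.60% / 15.64% = 0.9292
β_Granby = 0.903 × 24.48% / 15.64% = 1.4134
β_Norwood = 0.566 × 39.97% / 15.64% = 1.4465
β_Calder = 0.738 × 40.60% / 15.64% = 1.9158
β_Eskola = 0.777 × 43.59% / 15.64% = 2.1656
β_P = Σ w_i β_i = 0.29×0.9292 + 0.06×1.4134 + 0.14×1.4465 + 0.28×1.9158 + 0.23×2.1656 = 1.5913
E(R_P) = R_f + β_P × MRP = 2.0% + 1.5913 × 8.4% = 15.37%

15.37%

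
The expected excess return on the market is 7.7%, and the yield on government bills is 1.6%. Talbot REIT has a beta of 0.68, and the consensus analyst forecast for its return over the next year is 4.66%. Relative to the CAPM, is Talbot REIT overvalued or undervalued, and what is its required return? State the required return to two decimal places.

Required return = R_f + β·MRP = 1.6% + 0.68 × 7.7% = 6.84%
Forecast 4.66% < required 6.84% → the stock plots below the SML → overvalued.

Overvalued; required return 6.84%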